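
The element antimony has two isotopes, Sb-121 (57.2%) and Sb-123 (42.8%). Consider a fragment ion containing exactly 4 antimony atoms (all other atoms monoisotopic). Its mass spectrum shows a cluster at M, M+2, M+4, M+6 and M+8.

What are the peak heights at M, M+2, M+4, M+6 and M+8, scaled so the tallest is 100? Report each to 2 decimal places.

The 4 Sb atoms are independent, so intensities follow the terms of (0.572 + 0.428)^4.
P(M) = 0.572^4 = 0.107049
P(M+2) = 4 × 0.572^3 × 0.428^1 = 0.320400
P(M+4) = 6 × 0.572^2 × 0.428^2 = 0.359609
P(M+6) = 4 × 0.572^1 × 0.428^3 = 0.179385
P(M+8) = 0.428^4 = 0.033556
The M+4 peak is largest (0.359609); scaling to 100 gives 29.77 : 89.10 : 100.00 : 49.88 : 9.33.

29.77 : 89.10 : 100.00 : 49.88 : 9.33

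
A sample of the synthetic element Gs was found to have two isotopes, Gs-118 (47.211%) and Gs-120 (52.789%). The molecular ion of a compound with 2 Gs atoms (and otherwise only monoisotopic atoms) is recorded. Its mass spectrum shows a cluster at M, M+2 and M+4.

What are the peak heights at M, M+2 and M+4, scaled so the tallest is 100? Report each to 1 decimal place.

44.7 : 100.0 : 55.9

Expanding (0.47211 + 0.52789)^2:
P(M) = 0.47211^2 = 0.222888
P(M+2) = 2 × 0.47211^1 × 0.52789^1 = 0.498444
P(M+4) = 0.52789^2 = 0.278668
The M+2 peak is largest (0.498444); scaling to 100 gives 44.7 : 100.0 : 55.9.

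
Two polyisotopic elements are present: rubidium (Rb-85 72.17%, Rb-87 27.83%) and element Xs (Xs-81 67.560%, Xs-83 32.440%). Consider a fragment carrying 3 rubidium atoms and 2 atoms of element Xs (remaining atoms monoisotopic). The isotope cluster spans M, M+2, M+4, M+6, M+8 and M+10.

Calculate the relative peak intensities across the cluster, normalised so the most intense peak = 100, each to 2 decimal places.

Rubidium pattern (n=3): 0.37589809 : 0.43485841 : 0.16768892 : 0.02155458
Element Xs pattern (n=2): 0.45643536 : 0.43832928 : 0.10523536
Convolve the two distributions (both contribute in 2-u steps):
  M: 0.37589809×0.45643536 = 0.171573
  M+2: 0.37589809×0.43832928 + 0.43485841×0.45643536 = 0.363252
  M+4: 0.37589809×0.10523536 + 0.43485841×0.43832928 + 0.16768892×0.45643536 = 0.306708
  M+6: 0.43485841×0.10523536 + 0.16768892×0.43832928 + 0.02155458×0.45643536 = 0.129104
  M+8: 0.16768892×0.10523536 + 0.02155458×0.43832928 = 0.027095
  M+10: 0.02155458×0.10523536 = 0.002268
Scale to base peak (0.363252) = 100: 47.23 : 100.00 : 84.43 : 35.54 : 7.46 : 0.62

47.23 : 100.00 : 84.43 : 35.54 : 7.46 : 0.62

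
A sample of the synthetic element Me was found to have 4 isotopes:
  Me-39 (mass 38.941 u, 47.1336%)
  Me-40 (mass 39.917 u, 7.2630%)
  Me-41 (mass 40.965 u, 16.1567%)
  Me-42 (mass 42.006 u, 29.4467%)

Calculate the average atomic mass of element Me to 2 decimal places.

40.24 u

Average mass = Σ (abundance × isotope mass) = 0.471336 × 38.941 + 0.072630 × 39.917 + 0.161567 × 40.965 + 0.294467 × 42.006
= 18.3543 + 2.8992 + 6.6186 + 12.3694 = 40.2415 u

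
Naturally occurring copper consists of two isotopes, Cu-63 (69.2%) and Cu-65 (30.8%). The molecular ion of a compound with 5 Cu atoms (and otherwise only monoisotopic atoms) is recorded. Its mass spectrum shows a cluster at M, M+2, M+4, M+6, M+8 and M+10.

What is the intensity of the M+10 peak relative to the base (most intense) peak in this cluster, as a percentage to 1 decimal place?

(0.692 + 0.308)^5 gives M 0.1587, M+2 0.3531, M+4 0.3144, M+6 0.1399, M+8 0.0311, M+10 0.0028; the largest is M+2.
P(M+2) = C(5,1) × 0.692^4 × 0.308^1 = 5 × 0.22931073 × 0.3080 = 0.353139 (base)
P(M+10) = C(5,5) × 0.692^0 × 0.308^5 = 1 × 1.0000 × 0.00277175 = 0.002772
Relative intensity = 0.002772 / 0.353139 × 100 = 0.8

0.8%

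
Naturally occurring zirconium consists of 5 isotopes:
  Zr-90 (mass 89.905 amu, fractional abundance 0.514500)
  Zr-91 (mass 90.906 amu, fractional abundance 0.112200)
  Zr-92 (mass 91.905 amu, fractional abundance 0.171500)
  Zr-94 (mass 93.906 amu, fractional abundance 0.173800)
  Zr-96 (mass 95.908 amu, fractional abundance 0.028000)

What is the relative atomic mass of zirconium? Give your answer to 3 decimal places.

Ar = Σ fᵢ·mᵢ = 0.514500 × 89.905 + 0.112200 × 90.906 + 0.171500 × 91.905 + 0.173800 × 93.906 + 0.028000 × 95.908
= 46.2561 + 10.1997 + 15.7617 + 16.3209 + 2.6854 = 91.2238 amu

91.224 amu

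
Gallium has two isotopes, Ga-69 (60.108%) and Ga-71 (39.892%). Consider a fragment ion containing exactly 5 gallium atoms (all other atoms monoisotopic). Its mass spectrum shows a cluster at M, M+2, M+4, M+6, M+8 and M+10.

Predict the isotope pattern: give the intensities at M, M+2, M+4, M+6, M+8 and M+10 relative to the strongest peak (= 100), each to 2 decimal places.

22.70 : 75.34 : 100.00 : 66.37 : 22.02 : 2.92

Each Ga atom is independently Ga-69 (p = 0.60108) or Ga-71 (q = 0.39892); the cluster is the binomial expansion (p + q)^5.
P(M) = 0.60108^5 = 0.078462
P(M+2) = 5 × 0.60108^4 × 0.39892^1 = 0.260366
P(M+4) = 10 × 0.60108^3 × 0.39892^2 = 0.345596
P(M+6) = 10 × 0.60108^2 × 0.39892^3 = 0.229362
P(M+8) = 5 × 0.60108^1 × 0.39892^4 = 0.076111
P(M+10) = 0.39892^5 = 0.010103
The M+4 peak is largest (0.345596); scaling to 100 gives 22.70 : 75.34 : 100.00 : 66.37 : 22.02 : 2.92.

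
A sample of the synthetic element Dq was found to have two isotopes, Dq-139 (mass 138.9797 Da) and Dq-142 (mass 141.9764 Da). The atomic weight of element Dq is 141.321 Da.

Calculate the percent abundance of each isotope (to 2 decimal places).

With x = fraction of Dq-139 (so Dq-142 is 1 − x):
138.9797·x + 141.9764·(1 − x) = 141.321
(138.9797 − 141.9764)·x = 141.321 − 141.9764
x = -0.6554 / -2.9967 = 0.21871 → 21.87% Dq-139, 78.13% Dq-142.

Dq-139: 21.87%, Dq-142: 78.13%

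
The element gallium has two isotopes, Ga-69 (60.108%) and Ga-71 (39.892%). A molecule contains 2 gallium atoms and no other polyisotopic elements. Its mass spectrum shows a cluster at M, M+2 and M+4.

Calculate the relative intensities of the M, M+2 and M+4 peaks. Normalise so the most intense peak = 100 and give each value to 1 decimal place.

75.3 : 100.0 : 33.2

Expanding (0.60108 + 0.39892)^2:
P(M) = 0.60108^2 = 0.361297
P(M+2) = 2 × 0.60108^1 × 0.39892^1 = 0.479566
P(M+4) = 0.39892^2 = 0.159137
The M+2 peak is largest (0.479566); scaling to 100 gives 75.3 : 100.0 : 33.2.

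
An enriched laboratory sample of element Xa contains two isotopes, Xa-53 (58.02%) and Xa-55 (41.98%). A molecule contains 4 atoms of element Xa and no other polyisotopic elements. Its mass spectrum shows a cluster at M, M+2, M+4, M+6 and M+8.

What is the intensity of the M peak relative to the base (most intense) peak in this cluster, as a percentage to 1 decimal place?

(0.5802 + 0.4198)^4 gives M 0.1133, M+2 0.3280, M+4 0.3560, M+6 0.1717, M+8 0.0311; the largest is M+4.
P(M+4) = C(4,2) × 0.5802^2 × 0.4198^2 = 6 × 0.33663204 × 0.17623204 = 0.355952 (base)
P(M) = C(4,0) × 0.5802^4 × 0.4198^0 = 1 × 0.11332113 × 1.0000 = 0.113321
Relative intensity = 0.113321 / 0.355952 × 100 = 31.8

31.8%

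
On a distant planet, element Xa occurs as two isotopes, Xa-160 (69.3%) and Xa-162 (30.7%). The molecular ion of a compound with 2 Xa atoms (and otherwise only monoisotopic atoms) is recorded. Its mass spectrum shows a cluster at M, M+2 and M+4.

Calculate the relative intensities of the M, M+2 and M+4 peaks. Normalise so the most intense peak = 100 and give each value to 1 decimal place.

100.0 : 88.6 : 19.6

Expanding (0.693 + 0.307)^2:
P(M) = 0.693^2 = 0.480249
P(M+2) = 2 × 0.693^1 × 0.307^1 = 0.425502
P(M+4) = 0.307^2 = 0.094249
The M peak is largest (0.480249); scaling to 100 gives 100.0 : 88.6 : 19.6.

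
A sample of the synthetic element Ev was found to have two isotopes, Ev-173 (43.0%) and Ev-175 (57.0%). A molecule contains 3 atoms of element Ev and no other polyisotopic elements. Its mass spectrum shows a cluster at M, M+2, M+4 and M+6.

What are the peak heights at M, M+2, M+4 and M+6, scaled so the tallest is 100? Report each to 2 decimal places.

Expanding (0.430 + 0.570)^3:
P(M) = 0.430^3 = 0.079507
P(M+2) = 3 × 0.430^2 × 0.570^1 = 0.316179
P(M+4) = 3 × 0.430^1 × 0.570^2 = 0.419121
P(M+6) = 0.570^3 = 0.185193
The M+4 peak is largest (0.419121); scaling to 100 gives 18.97 : 75.44 : 100.00 : 44.19.

18.97 : 75.44 : 100.00 : 44.19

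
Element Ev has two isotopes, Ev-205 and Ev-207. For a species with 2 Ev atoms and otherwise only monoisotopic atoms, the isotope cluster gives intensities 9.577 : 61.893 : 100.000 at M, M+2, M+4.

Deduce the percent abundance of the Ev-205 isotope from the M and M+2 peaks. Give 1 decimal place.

Let p = fractional abundance of Ev-205. I(M+2)/I(M) = [C(2,1)·p^1·(1−p)] / p^2 = 2·(1−p)/p = 61.893/9.577 = 6.4627
(1−p)/p = 6.4627/2 = 3.2313  ⇒  p = 1/(1 + 3.2313) = 0.2363
Ev-205: 23.6%, Ev-207: 76.4%.

23.6%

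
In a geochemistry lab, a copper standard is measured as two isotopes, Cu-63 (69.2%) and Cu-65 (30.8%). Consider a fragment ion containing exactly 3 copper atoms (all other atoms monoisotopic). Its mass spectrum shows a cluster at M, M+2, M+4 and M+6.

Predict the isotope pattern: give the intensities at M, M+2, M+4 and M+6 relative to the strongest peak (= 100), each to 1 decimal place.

Each Cu atom is independently Cu-63 (p = 0.692) or Cu-65 (q = 0.308); the cluster is the binomial expansion (p + q)^3.
P(M) = 0.692^3 = 0.331374
P(M+2) = 3 × 0.692^2 × 0.308^1 = 0.442470
P(M+4) = 3 × 0.692^1 × 0.308^2 = 0.196938
P(M+6) = 0.308^3 = 0.029218
The M+2 peak is largest (0.442470); scaling to 100 gives 74.9 : 100.0 : 44.5 : 6.6.

74.9 : 100.0 : 44.5 : 6.6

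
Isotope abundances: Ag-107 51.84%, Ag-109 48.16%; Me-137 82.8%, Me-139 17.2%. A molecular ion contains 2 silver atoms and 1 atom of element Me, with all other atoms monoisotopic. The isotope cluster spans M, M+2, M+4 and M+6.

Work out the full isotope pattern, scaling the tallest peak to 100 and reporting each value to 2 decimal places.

Silver pattern (n=2): 0.26873856 : 0.49932288 : 0.23193856
Element Me pattern (n=1): 0.8280 : 0.1720
Convolve the two distributions (both contribute in 2-u steps):
  M: 0.26873856×0.8280 = 0.222516
  M+2: 0.26873856×0.1720 + 0.49932288×0.8280 = 0.459662
  M+4: 0.49932288×0.1720 + 0.23193856×0.8280 = 0.277929
  M+6: 0.23193856×0.1720 = 0.039893
Scale to base peak (0.459662) = 100: 48.41 : 100.00 : 60.46 : 8.68

48.41 : 100.00 : 60.46 : 8.68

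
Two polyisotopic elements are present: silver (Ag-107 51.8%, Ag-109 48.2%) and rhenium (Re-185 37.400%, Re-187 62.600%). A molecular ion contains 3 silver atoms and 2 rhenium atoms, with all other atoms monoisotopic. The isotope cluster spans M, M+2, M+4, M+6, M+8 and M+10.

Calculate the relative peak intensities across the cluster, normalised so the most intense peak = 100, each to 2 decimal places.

Silver pattern (n=3): 0.13899183 : 0.3879965 : 0.3610315 : 0.11198017
Rhenium pattern (n=2): 0.139876 : 0.468248 : 0.391876
Convolve the two distributions (both contribute in 2-u steps):
  M: 0.13899183×0.139876 = 0.019442
  M+2: 0.13899183×0.468248 + 0.3879965×0.139876 = 0.119354
  M+4: 0.13899183×0.391876 + 0.3879965×0.468248 + 0.3610315×0.139876 = 0.286646
  M+6: 0.3879965×0.391876 + 0.3610315×0.468248 + 0.11198017×0.139876 = 0.336762
  M+8: 0.3610315×0.391876 + 0.11198017×0.468248 = 0.193914
  M+10: 0.11198017×0.391876 = 0.043882
Scale to base peak (0.336762) = 100: 5.77 : 35.44 : 85.12 : 100.00 : 57.58 : 13.03

5.77 : 35.44 : 85.12 : 100.00 : 57.58 : 13.03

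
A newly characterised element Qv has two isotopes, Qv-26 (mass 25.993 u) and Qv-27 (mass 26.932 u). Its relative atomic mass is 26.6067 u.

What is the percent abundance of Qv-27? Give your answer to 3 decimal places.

Let x be the fractional abundance of Qv-26; then Qv-27 has abundance 1 − x.
25.993·x + 26.932·(1 − x) = 26.6067
(25.993 − 26.932)·x = 26.6067 − 26.932
x = -0.3253 / -0.939 = 0.34643 → 34.643% Qv-26, 65.357% Qv-27.

65.357%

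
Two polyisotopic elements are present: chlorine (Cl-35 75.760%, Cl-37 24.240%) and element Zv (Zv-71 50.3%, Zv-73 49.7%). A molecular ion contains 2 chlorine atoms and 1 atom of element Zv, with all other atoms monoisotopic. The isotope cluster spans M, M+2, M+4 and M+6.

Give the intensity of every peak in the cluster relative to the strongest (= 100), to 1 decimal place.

61.4 : 100.0 : 45.1 : 6.2

Chlorine pattern (n=2): 0.57395776 : 0.36728448 : 0.05875776
Element Zv pattern (n=1): 0.5030 : 0.4970
Convolve the two distributions (both contribute in 2-u steps):
  M: 0.57395776×0.5030 = 0.288701
  M+2: 0.57395776×0.4970 + 0.36728448×0.5030 = 0.470001
  M+4: 0.36728448×0.4970 + 0.05875776×0.5030 = 0.212096
  M+6: 0.05875776×0.4970 = 0.029203
Scale to base peak (0.470001) = 100: 61.4 : 100.0 : 45.1 : 6.2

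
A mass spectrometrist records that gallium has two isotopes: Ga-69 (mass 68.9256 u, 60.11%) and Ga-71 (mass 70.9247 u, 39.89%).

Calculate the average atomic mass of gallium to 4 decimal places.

69.7230 u

Weight each isotope mass by its fractional abundance: 0.6011 × 68.9256 + 0.3989 × 70.9247
= 41.43118 + 28.29186 = 69.72304 u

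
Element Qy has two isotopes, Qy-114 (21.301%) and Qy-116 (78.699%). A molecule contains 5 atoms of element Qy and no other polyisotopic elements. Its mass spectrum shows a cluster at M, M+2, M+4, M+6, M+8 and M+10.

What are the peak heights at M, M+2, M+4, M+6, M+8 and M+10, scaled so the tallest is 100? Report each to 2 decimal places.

The 5 Qy atoms are independent, so intensities follow the terms of (0.21301 + 0.78699)^5.
P(M) = 0.21301^5 = 0.000439
P(M+2) = 5 × 0.21301^4 × 0.78699^1 = 0.008101
P(M+4) = 10 × 0.21301^3 × 0.78699^2 = 0.059860
P(M+6) = 10 × 0.21301^2 × 0.78699^3 = 0.221161
P(M+8) = 5 × 0.21301^1 × 0.78699^4 = 0.408552
P(M+10) = 0.78699^5 = 0.301888
The M+8 peak is largest (0.408552); scaling to 100 gives 0.11 : 1.98 : 14.65 : 54.13 : 100.00 : 73.89.

0.11 : 1.98 : 14.65 : 54.13 : 100.00 : 73.89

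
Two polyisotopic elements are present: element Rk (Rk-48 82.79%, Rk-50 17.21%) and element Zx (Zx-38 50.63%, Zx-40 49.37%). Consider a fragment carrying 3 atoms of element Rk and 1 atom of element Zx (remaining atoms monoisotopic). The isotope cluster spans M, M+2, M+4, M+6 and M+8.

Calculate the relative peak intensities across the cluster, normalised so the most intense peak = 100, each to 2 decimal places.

62.55 : 100.00 : 46.15 : 8.47 : 0.55

Element Rk pattern (n=3): 0.5674579 : 0.35388153 : 0.07356324 : 0.00509733
Element Zx pattern (n=1): 0.5063 : 0.4937
Convolve the two distributions (both contribute in 2-u steps):
  M: 0.5674579×0.5063 = 0.287304
  M+2: 0.5674579×0.4937 + 0.35388153×0.5063 = 0.459324
  M+4: 0.35388153×0.4937 + 0.07356324×0.5063 = 0.211956
  M+6: 0.07356324×0.4937 + 0.00509733×0.5063 = 0.038899
  M+8: 0.00509733×0.4937 = 0.002517
Scale to base peak (0.459324) = 100: 62.55 : 100.00 : 46.15 : 8.47 : 0.55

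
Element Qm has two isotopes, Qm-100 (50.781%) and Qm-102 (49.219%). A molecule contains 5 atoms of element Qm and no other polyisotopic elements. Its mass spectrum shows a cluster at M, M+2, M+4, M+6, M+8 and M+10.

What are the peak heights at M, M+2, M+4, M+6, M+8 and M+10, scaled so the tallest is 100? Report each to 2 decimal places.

Expanding (0.50781 + 0.49219)^5:
P(M) = 0.50781^5 = 0.033768
P(M+2) = 5 × 0.50781^4 × 0.49219^1 = 0.163647
P(M+4) = 10 × 0.50781^3 × 0.49219^2 = 0.317226
P(M+6) = 10 × 0.50781^2 × 0.49219^3 = 0.307469
P(M+8) = 5 × 0.50781^1 × 0.49219^4 = 0.149006
P(M+10) = 0.49219^5 = 0.028884
The M+4 peak is largest (0.317226); scaling to 100 gives 10.64 : 51.59 : 100.00 : 96.92 : 46.97 : 9.11.

10.64 : 51.59 : 100.00 : 96.92 : 46.97 : 9.11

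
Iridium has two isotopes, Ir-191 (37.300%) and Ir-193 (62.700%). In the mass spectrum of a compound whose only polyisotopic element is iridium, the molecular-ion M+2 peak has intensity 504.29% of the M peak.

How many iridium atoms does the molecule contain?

3

The M+2/M ratio from n Ir atoms is n · q/p = n · 0.62700/0.37300.
n = 5.0429 × 0.37300/0.62700 = 3.00 ≈ 3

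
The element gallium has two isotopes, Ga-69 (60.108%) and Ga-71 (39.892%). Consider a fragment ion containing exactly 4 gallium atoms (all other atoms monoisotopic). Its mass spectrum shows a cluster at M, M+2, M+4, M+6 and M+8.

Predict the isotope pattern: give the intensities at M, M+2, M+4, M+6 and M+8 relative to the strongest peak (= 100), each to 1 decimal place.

The 4 Ga atoms are independent, so intensities follow the terms of (0.60108 + 0.39892)^4.
P(M) = 0.60108^4 = 0.130536
P(M+2) = 4 × 0.60108^3 × 0.39892^1 = 0.346531
P(M+4) = 6 × 0.60108^2 × 0.39892^2 = 0.344975
P(M+6) = 4 × 0.60108^1 × 0.39892^3 = 0.152633
P(M+8) = 0.39892^4 = 0.025325
The M+2 peak is largest (0.346531); scaling to 100 gives 37.7 : 100.0 : 99.6 : 44.0 : 7.3.

37.7 : 100.0 : 99.6 : 44.0 : 7.3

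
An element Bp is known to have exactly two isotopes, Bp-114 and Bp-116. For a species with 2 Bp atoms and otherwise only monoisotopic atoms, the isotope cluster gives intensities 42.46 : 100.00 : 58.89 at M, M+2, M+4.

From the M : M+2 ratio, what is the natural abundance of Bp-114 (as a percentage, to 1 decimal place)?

If p is the fraction of Bp that is Bp-114, then I(M+2)/I(M) = [C(2,1)·p^1·(1−p)] / p^2 = 2·(1−p)/p = 100.00/42.46 = 2.3552
(1−p)/p = 2.3552/2 = 1.1776  ⇒  p = 1/(1 + 1.1776) = 0.4592
Bp-114: 45.9%, Bp-116: 54.1%.

45.9%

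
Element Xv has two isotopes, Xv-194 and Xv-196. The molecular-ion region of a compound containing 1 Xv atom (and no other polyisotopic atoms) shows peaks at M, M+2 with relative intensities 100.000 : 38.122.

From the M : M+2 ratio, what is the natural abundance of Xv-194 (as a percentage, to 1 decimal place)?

If p is the fraction of Xv that is Xv-194, then I(M+2)/I(M) = [C(1,1)·p^0·(1−p)] / p^1 = 1·(1−p)/p = 38.122/100.000 = 0.3812
(1−p)/p = 0.3812/1 = 0.3812  ⇒  p = 1/(1 + 0.3812) = 0.7240
Xv-194: 72.4%, Xv-196: 27.6%.

72.4%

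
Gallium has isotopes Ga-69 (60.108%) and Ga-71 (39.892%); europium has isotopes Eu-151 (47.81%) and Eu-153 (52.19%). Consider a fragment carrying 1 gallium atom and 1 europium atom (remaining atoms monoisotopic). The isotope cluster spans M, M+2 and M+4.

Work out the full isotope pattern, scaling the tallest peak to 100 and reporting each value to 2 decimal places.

56.97 : 100.00 : 41.27

Gallium pattern (n=1): 0.60108 : 0.39892
Europium pattern (n=1): 0.4781 : 0.5219
Convolve the two distributions (both contribute in 2-u steps):
  M: 0.60108×0.4781 = 0.287376
  M+2: 0.60108×0.5219 + 0.39892×0.4781 = 0.504427
  M+4: 0.39892×0.5219 = 0.208196
Scale to base peak (0.504427) = 100: 56.97 : 100.00 : 41.27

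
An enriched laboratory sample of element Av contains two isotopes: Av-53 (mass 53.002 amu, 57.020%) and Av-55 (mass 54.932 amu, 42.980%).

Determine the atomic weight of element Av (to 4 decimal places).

53.8315 amu

The abundance-weighted mean is 0.57020 × 53.002 + 0.42980 × 54.932
= 30.22174 + 23.60977 = 53.83151 amu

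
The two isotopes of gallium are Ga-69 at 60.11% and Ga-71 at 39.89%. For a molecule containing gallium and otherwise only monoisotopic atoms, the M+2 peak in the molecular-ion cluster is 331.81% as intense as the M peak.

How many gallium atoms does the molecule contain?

5

For n independent Ga atoms, I(M+2)/I(M) = n · (abundance Ga-71) / (abundance Ga-69) = n · 0.3989/0.6011.
n = 3.3181 × 0.6011/0.3989 = 5.00 ≈ 5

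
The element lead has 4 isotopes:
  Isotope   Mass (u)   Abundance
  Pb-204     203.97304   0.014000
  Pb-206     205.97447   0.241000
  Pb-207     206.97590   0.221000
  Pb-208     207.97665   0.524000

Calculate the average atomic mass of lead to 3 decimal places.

Ar = Σ fᵢ·mᵢ = 0.014000 × 203.97304 + 0.241000 × 205.97447 + 0.221000 × 206.97590 + 0.524000 × 207.97665
= 2.855623 + 49.639847 + 45.741674 + 108.979765 = 207.216909 u

207.217 u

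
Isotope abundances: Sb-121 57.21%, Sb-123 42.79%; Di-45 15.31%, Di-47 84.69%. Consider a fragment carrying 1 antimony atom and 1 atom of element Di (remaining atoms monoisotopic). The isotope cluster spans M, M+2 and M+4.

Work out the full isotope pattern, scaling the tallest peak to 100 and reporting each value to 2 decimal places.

15.92 : 100.00 : 65.89

Antimony pattern (n=1): 0.5721 : 0.4279
Element Di pattern (n=1): 0.1531 : 0.8469
Convolve the two distributions (both contribute in 2-u steps):
  M: 0.5721×0.1531 = 0.087589
  M+2: 0.5721×0.8469 + 0.4279×0.1531 = 0.550023
  M+4: 0.4279×0.8469 = 0.362389
Scale to base peak (0.550023) = 100: 15.92 : 100.00 : 65.89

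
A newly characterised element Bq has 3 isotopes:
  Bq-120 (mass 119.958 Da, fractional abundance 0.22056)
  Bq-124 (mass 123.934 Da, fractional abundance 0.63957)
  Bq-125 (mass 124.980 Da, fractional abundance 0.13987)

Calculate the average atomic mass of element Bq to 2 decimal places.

123.20 Da

The abundance-weighted mean is 0.22056 × 119.958 + 0.63957 × 123.934 + 0.13987 × 124.980
= 26.4579 + 79.2645 + 17.4810 = 123.2034 Da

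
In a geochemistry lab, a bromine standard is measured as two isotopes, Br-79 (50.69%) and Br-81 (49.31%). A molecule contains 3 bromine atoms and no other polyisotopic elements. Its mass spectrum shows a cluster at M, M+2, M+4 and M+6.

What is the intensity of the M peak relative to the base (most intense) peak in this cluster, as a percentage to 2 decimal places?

Term probabilities: M 0.1302, M+2 0.3801, M+4 0.3698, M+6 0.1199. Base peak = M+2.
P(M+2) = C(3,1) × 0.5069^2 × 0.4931^1 = 3 × 0.25694761 × 0.4931 = 0.380103 (base)
P(M) = C(3,0) × 0.5069^3 × 0.4931^0 = 1 × 0.13024674 × 1.0000 = 0.130247
Relative intensity = 0.130247 / 0.380103 × 100 = 34.27

34.27%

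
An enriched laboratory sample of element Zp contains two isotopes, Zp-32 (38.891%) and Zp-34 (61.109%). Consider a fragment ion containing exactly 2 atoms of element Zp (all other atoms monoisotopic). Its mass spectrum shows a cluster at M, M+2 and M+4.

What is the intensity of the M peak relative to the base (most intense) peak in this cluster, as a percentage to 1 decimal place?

31.8%

(0.38891 + 0.61109)^2 gives M 0.1513, M+2 0.4753, M+4 0.3734; the largest is M+2.
P(M+2) = C(2,1) × 0.38891^1 × 0.61109^1 = 2 × 0.38891 × 0.61109 = 0.475318 (base)
P(M) = C(2,0) × 0.38891^2 × 0.61109^0 = 1 × 0.15125099 × 1.0000 = 0.151251
Relative intensity = 0.151251 / 0.475318 × 100 = 31.8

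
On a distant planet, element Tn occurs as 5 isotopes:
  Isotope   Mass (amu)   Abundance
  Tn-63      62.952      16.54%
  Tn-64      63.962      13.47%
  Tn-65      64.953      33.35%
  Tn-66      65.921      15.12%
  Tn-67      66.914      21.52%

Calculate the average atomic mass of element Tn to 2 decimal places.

Weight each isotope mass by its fractional abundance: 0.1654 × 62.952 + 0.1347 × 63.962 + 0.3335 × 64.953 + 0.1512 × 65.921 + 0.2152 × 66.914
= 10.4123 + 8.6157 + 21.6618 + 9.9673 + 14.3999 = 65.0570 amu

65.06 amu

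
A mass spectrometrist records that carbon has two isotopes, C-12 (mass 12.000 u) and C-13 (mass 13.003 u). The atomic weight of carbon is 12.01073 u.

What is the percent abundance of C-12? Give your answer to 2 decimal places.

98.93%

Writing the weighted mean with unknown fraction x of C-12:
12.000·x + 13.003·(1 − x) = 12.01073
(12.000 − 13.003)·x = 12.01073 − 13.003
x = -0.99227 / -1.003 = 0.98930 → 98.93% C-12, 1.07% C-13.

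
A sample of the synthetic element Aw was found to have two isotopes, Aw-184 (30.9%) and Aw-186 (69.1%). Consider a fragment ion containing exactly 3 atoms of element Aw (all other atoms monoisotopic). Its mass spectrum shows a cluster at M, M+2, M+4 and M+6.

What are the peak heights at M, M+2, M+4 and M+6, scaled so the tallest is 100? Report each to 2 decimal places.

6.67 : 44.72 : 100.00 : 74.54

The 3 Aw atoms are independent, so intensities follow the terms of (0.309 + 0.691)^3.
P(M) = 0.309^3 = 0.029504
P(M+2) = 3 × 0.309^2 × 0.691^1 = 0.197932
P(M+4) = 3 × 0.309^1 × 0.691^2 = 0.442625
P(M+6) = 0.691^3 = 0.329939
The M+4 peak is largest (0.442625); scaling to 100 gives 6.67 : 44.72 : 100.00 : 74.54.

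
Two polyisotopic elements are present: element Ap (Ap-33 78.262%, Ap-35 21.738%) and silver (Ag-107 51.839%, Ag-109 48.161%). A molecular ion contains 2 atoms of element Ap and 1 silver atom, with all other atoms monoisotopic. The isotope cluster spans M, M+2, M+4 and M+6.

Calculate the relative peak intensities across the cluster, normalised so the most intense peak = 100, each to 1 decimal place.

Element Ap pattern (n=2): 0.61249406 : 0.34025187 : 0.04725406
Silver pattern (n=1): 0.51839 : 0.48161
Convolve the two distributions (both contribute in 2-u steps):
  M: 0.61249406×0.51839 = 0.317511
  M+2: 0.61249406×0.48161 + 0.34025187×0.51839 = 0.471366
  M+4: 0.34025187×0.48161 + 0.04725406×0.51839 = 0.188365
  M+6: 0.04725406×0.48161 = 0.022758
Scale to base peak (0.471366) = 100: 67.4 : 100.0 : 40.0 : 4.8

67.4 : 100.0 : 40.0 : 4.8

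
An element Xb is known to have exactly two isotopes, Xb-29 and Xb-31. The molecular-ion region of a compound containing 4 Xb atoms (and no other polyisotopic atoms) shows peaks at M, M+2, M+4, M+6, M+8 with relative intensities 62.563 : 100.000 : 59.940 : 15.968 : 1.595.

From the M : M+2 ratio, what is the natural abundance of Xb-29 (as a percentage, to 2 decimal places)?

If p is the fraction of Xb that is Xb-29, then I(M+2)/I(M) = [C(4,1)·p^3·(1−p)] / p^4 = 4·(1−p)/p = 100.000/62.563 = 1.5984
(1−p)/p = 1.5984/4 = 0.3996  ⇒  p = 1/(1 + 0.3996) = 0.7145
Xb-29: 71.45%, Xb-31: 28.55%.

71.45%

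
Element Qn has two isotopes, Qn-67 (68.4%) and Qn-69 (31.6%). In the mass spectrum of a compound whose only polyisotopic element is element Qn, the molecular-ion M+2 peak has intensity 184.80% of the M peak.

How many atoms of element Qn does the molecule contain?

With n Qn atoms, P(M+2)/P(M) = C(n,1)·p^(n−1)q / p^n = n·q/p = n · 0.316/0.684.
n = 1.8480 × 0.684/0.316 = 4.00 ≈ 4

4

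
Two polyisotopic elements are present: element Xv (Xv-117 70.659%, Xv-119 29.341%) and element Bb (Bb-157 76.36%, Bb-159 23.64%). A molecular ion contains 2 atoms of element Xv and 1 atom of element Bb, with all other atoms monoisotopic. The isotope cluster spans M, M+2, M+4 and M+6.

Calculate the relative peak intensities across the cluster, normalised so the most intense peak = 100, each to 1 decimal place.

Element Xv pattern (n=2): 0.49926943 : 0.41464114 : 0.08608943
Element Bb pattern (n=1): 0.7636 : 0.2364
Convolve the two distributions (both contribute in 2-u steps):
  M: 0.49926943×0.7636 = 0.381242
  M+2: 0.49926943×0.2364 + 0.41464114×0.7636 = 0.434647
  M+4: 0.41464114×0.2364 + 0.08608943×0.7636 = 0.163759
  M+6: 0.08608943×0.2364 = 0.020352
Scale to base peak (0.434647) = 100: 87.7 : 100.0 : 37.7 : 4.7

87.7 : 100.0 : 37.7 : 4.7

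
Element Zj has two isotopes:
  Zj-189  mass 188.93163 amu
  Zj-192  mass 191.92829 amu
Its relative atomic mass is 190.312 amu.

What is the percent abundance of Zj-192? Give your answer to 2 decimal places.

Writing the weighted mean with unknown fraction x of Zj-189:
188.93163·x + 191.92829·(1 − x) = 190.312
(188.93163 − 191.92829)·x = 190.312 − 191.92829
x = -1.61629 / -2.99666 = 0.53936 → 53.94% Zj-189, 46.06% Zj-192.

46.06%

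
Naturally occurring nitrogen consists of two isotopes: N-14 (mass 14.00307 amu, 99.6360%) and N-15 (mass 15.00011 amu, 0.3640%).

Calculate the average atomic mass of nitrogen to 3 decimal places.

14.007 amu

The abundance-weighted mean is 0.996360 × 14.00307 + 0.003640 × 15.00011
= 13.952099 + 0.054600 = 14.006699 amu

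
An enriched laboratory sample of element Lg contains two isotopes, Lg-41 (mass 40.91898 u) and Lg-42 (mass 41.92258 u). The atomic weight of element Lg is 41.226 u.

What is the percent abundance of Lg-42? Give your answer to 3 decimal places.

Let x be the fractional abundance of Lg-41; then Lg-42 has abundance 1 − x.
40.91898·x + 41.92258·(1 − x) = 41.226
(40.91898 − 41.92258)·x = 41.226 − 41.92258
x = -0.69658 / -1.00360 = 0.69408 → 69.408% Lg-41, 30.592% Lg-42.

30.592%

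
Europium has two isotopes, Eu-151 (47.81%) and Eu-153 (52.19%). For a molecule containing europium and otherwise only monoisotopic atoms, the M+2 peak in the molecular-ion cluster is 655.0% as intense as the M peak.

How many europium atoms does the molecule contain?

6

With n Eu atoms, P(M+2)/P(M) = C(n,1)·p^(n−1)q / p^n = n·q/p = n · 0.5219/0.4781.
n = 6.550 × 0.4781/0.5219 = 6.00 ≈ 6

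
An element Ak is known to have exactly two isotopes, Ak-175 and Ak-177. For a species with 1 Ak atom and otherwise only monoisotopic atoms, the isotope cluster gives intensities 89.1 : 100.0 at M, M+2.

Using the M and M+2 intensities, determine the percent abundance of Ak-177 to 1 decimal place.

Let p = fractional abundance of Ak-175. I(M+2)/I(M) = [C(1,1)·p^0·(1−p)] / p^1 = 1·(1−p)/p = 100.0/89.1 = 1.1223
(1−p)/p = 1.1223/1 = 1.1223  ⇒  p = 1/(1 + 1.1223) = 0.4712
Ak-175: 47.1%, Ak-177: 52.9%.

52.9%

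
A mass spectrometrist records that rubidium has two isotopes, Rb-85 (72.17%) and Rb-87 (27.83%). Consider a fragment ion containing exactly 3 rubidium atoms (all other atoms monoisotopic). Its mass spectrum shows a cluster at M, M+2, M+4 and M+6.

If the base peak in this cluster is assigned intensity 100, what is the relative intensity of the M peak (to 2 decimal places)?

86.44

Binomial terms of (0.7217 + 0.2783)^3: M 0.3759, M+2 0.4349, M+4 0.1677, M+6 0.0216 → M+2 is the base peak.
P(M+2) = C(3,1) × 0.7217^2 × 0.2783^1 = 3 × 0.52085089 × 0.2783 = 0.434858 (base)
P(M) = C(3,0) × 0.7217^3 × 0.2783^0 = 1 × 0.37589809 × 1.0000 = 0.375898
Relative intensity = 0.375898 / 0.434858 × 100 = 86.44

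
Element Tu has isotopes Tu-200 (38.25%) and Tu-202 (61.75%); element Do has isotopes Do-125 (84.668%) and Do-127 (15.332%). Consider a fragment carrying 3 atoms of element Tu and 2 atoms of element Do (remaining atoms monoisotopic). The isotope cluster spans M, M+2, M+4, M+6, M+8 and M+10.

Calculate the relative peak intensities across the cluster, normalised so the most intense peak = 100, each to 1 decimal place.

Element Tu pattern (n=3): 0.05596214 : 0.27103233 : 0.43754892 : 0.23545661
Element Do pattern (n=2): 0.71686702 : 0.25962596 : 0.02350702
Convolve the two distributions (both contribute in 2-u steps):
  M: 0.05596214×0.71686702 = 0.040117
  M+2: 0.05596214×0.25962596 + 0.27103233×0.71686702 = 0.208823
  M+4: 0.05596214×0.02350702 + 0.27103233×0.25962596 + 0.43754892×0.71686702 = 0.385347
  M+6: 0.27103233×0.02350702 + 0.43754892×0.25962596 + 0.23545661×0.71686702 = 0.288761
  M+8: 0.43754892×0.02350702 + 0.23545661×0.25962596 = 0.071416
  M+10: 0.23545661×0.02350702 = 0.005535
Scale to base peak (0.385347) = 100: 10.4 : 54.2 : 100.0 : 74.9 : 18.5 : 1.4

10.4 : 54.2 : 100.0 : 74.9 : 18.5 : 1.4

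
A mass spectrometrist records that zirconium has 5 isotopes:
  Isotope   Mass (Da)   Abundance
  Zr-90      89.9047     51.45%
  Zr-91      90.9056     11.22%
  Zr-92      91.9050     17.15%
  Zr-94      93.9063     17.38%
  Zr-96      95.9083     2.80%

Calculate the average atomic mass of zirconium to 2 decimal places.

The abundance-weighted mean is 0.5145 × 89.9047 + 0.1122 × 90.9056 + 0.1715 × 91.9050 + 0.1738 × 93.9063 + 0.0280 × 95.9083
= 46.25597 + 10.19961 + 15.76171 + 16.32091 + 2.68543 = 91.22363 Da

91.22 Da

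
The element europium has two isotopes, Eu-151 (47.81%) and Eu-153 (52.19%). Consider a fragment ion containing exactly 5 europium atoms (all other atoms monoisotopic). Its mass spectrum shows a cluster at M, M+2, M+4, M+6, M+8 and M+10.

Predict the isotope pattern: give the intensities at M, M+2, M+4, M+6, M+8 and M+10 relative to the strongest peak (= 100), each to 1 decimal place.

7.7 : 42.0 : 91.6 : 100.0 : 54.6 : 11.9

The 5 Eu atoms are independent, so intensities follow the terms of (0.4781 + 0.5219)^5.
P(M) = 0.4781^5 = 0.024980
P(M+2) = 5 × 0.4781^4 × 0.5219^1 = 0.136343
P(M+4) = 10 × 0.4781^3 × 0.5219^2 = 0.297667
P(M+6) = 10 × 0.4781^2 × 0.5219^3 = 0.324937
P(M+8) = 5 × 0.4781^1 × 0.5219^4 = 0.177353
P(M+10) = 0.5219^5 = 0.038720
The M+6 peak is largest (0.324937); scaling to 100 gives 7.7 : 42.0 : 91.6 : 100.0 : 54.6 : 11.9.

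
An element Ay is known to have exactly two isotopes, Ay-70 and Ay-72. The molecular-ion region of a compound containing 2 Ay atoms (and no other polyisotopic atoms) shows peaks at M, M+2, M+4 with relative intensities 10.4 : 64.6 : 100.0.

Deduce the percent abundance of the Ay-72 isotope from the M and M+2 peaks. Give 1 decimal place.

75.6%

If p is the fraction of Ay that is Ay-70, then I(M+2)/I(M) = [C(2,1)·p^1·(1−p)] / p^2 = 2·(1−p)/p = 64.6/10.4 = 6.2115
(1−p)/p = 6.2115/2 = 3.1058  ⇒  p = 1/(1 + 3.1058) = 0.2436
Ay-70: 24.4%, Ay-72: 75.6%.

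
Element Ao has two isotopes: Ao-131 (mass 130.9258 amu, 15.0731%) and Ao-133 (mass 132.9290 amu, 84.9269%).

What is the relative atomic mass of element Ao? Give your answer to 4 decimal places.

132.6271 amu

The abundance-weighted mean is 0.150731 × 130.9258 + 0.849269 × 132.9290
= 19.73458 + 112.89248 = 132.62706 amu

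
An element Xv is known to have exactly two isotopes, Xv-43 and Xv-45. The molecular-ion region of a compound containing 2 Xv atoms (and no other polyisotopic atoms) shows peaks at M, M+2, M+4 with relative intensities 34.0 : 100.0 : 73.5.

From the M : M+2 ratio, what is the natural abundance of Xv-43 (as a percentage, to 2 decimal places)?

Write p for the Xv-43 fraction. I(M+2)/I(M) = [C(2,1)·p^1·(1−p)] / p^2 = 2·(1−p)/p = 100.0/34.0 = 2.9412
(1−p)/p = 2.9412/2 = 1.4706  ⇒  p = 1/(1 + 1.4706) = 0.4048
Xv-43: 40.48%, Xv-45: 59.52%.

40.48%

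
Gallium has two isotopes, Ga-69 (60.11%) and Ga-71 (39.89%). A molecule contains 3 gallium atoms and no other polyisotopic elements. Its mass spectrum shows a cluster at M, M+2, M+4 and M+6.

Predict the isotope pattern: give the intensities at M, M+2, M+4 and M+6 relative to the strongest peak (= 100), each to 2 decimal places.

50.23 : 100.00 : 66.36 : 14.68

Expanding (0.6011 + 0.3989)^3:
P(M) = 0.6011^3 = 0.217190
P(M+2) = 3 × 0.6011^2 × 0.3989^1 = 0.432393
P(M+4) = 3 × 0.6011^1 × 0.3989^2 = 0.286943
P(M+6) = 0.3989^3 = 0.063473
The M+2 peak is largest (0.432393); scaling to 100 gives 50.23 : 100.00 : 66.36 : 14.68.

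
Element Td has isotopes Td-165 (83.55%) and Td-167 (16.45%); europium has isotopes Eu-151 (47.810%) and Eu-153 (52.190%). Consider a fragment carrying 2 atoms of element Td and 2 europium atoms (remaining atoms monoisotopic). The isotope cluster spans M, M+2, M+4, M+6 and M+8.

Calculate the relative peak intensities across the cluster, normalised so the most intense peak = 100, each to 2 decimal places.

38.80 : 100.00 : 81.11 : 21.49 : 1.79

Element Td pattern (n=2): 0.69806025 : 0.2748795 : 0.02706025
Europium pattern (n=2): 0.22857961 : 0.49904078 : 0.27237961
Convolve the two distributions (both contribute in 2-u steps):
  M: 0.69806025×0.22857961 = 0.159562
  M+2: 0.69806025×0.49904078 + 0.2748795×0.22857961 = 0.411192
  M+4: 0.69806025×0.27237961 + 0.2748795×0.49904078 + 0.02706025×0.22857961 = 0.333499
  M+6: 0.2748795×0.27237961 + 0.02706025×0.49904078 = 0.088376
  M+8: 0.02706025×0.27237961 = 0.007371
Scale to base peak (0.411192) = 100: 38.80 : 100.00 : 81.11 : 21.49 : 1.79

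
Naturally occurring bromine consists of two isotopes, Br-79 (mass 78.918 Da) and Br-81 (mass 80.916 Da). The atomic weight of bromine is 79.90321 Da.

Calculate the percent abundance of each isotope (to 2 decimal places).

With x = fraction of Br-79 (so Br-81 is 1 − x):
78.918·x + 80.916·(1 − x) = 79.90321
(78.918 − 80.916)·x = 79.90321 − 80.916
x = -1.01279 / -1.998 = 0.50690 → 50.69% Br-79, 49.31% Br-81.

Br-79: 50.69%, Br-81: 49.31%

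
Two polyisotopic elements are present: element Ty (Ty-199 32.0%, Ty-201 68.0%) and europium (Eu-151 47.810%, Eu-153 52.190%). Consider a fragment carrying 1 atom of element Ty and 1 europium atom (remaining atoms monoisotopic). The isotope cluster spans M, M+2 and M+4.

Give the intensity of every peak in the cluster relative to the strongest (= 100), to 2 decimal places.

31.09 : 100.00 : 72.12

Element Ty pattern (n=1): 0.3200 : 0.6800
Europium pattern (n=1): 0.4781 : 0.5219
Convolve the two distributions (both contribute in 2-u steps):
  M: 0.3200×0.4781 = 0.152992
  M+2: 0.3200×0.5219 + 0.6800×0.4781 = 0.492116
  M+4: 0.6800×0.5219 = 0.354892
Scale to base peak (0.492116) = 100: 31.09 : 100.00 : 72.12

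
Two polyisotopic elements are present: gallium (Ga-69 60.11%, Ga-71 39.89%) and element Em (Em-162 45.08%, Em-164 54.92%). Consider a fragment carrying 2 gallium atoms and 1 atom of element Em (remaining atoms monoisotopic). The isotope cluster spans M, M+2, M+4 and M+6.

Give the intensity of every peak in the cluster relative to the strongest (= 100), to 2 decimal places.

Gallium pattern (n=2): 0.36132121 : 0.47955758 : 0.15912121
Element Em pattern (n=1): 0.4508 : 0.5492
Convolve the two distributions (both contribute in 2-u steps):
  M: 0.36132121×0.4508 = 0.162884
  M+2: 0.36132121×0.5492 + 0.47955758×0.4508 = 0.414622
  M+4: 0.47955758×0.5492 + 0.15912121×0.4508 = 0.335105
  M+6: 0.15912121×0.5492 = 0.087389
Scale to base peak (0.414622) = 100: 39.28 : 100.00 : 80.82 : 21.08

39.28 : 100.00 : 80.82 : 21.08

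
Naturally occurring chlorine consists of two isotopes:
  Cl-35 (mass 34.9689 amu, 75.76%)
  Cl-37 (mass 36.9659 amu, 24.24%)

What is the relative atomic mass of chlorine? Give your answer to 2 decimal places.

Average mass = Σ (abundance × isotope mass) = 0.7576 × 34.9689 + 0.2424 × 36.9659
= 26.49244 + 8.96053 = 35.45297 amu

35.45 amu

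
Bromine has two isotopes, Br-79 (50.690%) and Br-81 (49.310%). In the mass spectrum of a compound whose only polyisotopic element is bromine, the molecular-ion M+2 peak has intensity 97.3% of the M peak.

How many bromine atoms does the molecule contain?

1

With n Br atoms, P(M+2)/P(M) = C(n,1)·p^(n−1)q / p^n = n·q/p = n · 0.49310/0.50690.
n = 0.973 × 0.50690/0.49310 = 1.00 ≈ 1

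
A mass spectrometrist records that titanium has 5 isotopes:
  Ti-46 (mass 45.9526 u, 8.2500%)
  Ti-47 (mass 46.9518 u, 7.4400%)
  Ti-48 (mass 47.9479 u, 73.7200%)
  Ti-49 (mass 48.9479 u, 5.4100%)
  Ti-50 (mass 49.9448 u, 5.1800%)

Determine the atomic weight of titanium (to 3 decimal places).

47.867 u

Average mass = Σ (abundance × isotope mass) = 0.082500 × 45.9526 + 0.074400 × 46.9518 + 0.737200 × 47.9479 + 0.054100 × 48.9479 + 0.051800 × 49.9448
= 3.79109 + 3.49321 + 35.34719 + 2.64808 + 2.58714 = 47.86671 u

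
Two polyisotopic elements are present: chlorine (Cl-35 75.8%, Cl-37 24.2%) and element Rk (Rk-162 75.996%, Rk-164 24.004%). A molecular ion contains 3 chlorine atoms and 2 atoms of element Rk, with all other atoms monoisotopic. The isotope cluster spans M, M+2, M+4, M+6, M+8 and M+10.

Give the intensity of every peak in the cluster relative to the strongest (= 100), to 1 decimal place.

62.9 : 100.0 : 63.6 : 20.2 : 3.2 : 0.2

Chlorine pattern (n=3): 0.43551951 : 0.41713346 : 0.13317454 : 0.01417249
Element Rk pattern (n=2): 0.5775392 : 0.3648416 : 0.0576192
Convolve the two distributions (both contribute in 2-u steps):
  M: 0.43551951×0.5775392 = 0.251530
  M+2: 0.43551951×0.3648416 + 0.41713346×0.5775392 = 0.399807
  M+4: 0.43551951×0.0576192 + 0.41713346×0.3648416 + 0.13317454×0.5775392 = 0.254195
  M+6: 0.41713346×0.0576192 + 0.13317454×0.3648416 + 0.01417249×0.5775392 = 0.080808
  M+8: 0.13317454×0.0576192 + 0.01417249×0.3648416 = 0.012844
  M+10: 0.01417249×0.0576192 = 0.000817
Scale to base peak (0.399807) = 100: 62.9 : 100.0 : 63.6 : 20.2 : 3.2 : 0.2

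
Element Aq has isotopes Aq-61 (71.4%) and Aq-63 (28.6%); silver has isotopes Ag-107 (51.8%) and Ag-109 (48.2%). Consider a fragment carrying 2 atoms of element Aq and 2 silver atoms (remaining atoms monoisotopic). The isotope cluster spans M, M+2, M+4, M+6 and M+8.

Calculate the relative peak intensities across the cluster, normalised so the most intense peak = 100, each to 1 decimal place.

Element Aq pattern (n=2): 0.509796 : 0.408408 : 0.081796
Silver pattern (n=2): 0.268324 : 0.499352 : 0.232324
Convolve the two distributions (both contribute in 2-u steps):
  M: 0.509796×0.268324 = 0.136791
  M+2: 0.509796×0.499352 + 0.408408×0.268324 = 0.364153
  M+4: 0.509796×0.232324 + 0.408408×0.499352 + 0.081796×0.268324 = 0.344325
  M+6: 0.408408×0.232324 + 0.081796×0.499352 = 0.135728
  M+8: 0.081796×0.232324 = 0.019003
Scale to base peak (0.364153) = 100: 37.6 : 100.0 : 94.6 : 37.3 : 5.2

37.6 : 100.0 : 94.6 : 37.3 : 5.2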